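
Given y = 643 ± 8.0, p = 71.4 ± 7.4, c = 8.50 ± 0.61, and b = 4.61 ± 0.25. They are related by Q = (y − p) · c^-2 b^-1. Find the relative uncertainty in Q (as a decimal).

0.155

Let u = y − p = 572. δu = √(δy² + δp²) = √(64.0 + 54.8) = 10.9, so δu/u = 0.0191.
Q is then a monomial in u, c, b:
δQ/Q = √((δu/u)² + (-2·δc/c)² + (-1·δb/b)²) = √(0.000363 + 0.0206 + 0.00294) = 0.155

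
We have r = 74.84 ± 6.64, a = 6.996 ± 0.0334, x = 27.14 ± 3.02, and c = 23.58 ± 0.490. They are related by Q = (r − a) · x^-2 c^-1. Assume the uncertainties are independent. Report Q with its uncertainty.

0.003906 ± 0.000953

Let u = r − a = 67.84. δu = √(δr² + δa²) = √(44.1 + 0.00112) = 6.64, so δu/u = 0.0979.
Q is then a monomial in u, x, c:
δQ/Q = √((δu/u)² + (-2·δx/x)² + (-1·δc/c)²) = √(0.00958 + 0.0495 + 0.000432) = 0.244
Q = 0.003906, so δQ = 0.244 × 0.003906 = 0.000953.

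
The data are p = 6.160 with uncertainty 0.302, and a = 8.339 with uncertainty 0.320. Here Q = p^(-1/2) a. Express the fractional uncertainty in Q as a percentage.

Each factor contributes (exponent × relative error)² to (δQ/Q)²:
  (−½·δp/p)² = (-0.5×0.0490)² = 0.000601;  (1·δa/a)² = (1×0.0384)² = 0.00147
δQ/Q = √(0.00207) = 0.0455

4.55%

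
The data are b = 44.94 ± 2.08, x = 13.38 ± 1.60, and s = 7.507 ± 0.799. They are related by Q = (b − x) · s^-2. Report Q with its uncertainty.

Let u = b − x = 31.56. δu = √(δb² + δx²) = √(4.33 + 2.56) = 2.62, so δu/u = 0.0831.
Q is then a monomial in u, s:
δQ/Q = √((δu/u)² + (-2·δs/s)²) = √(0.00691 + 0.0453) = 0.229
Q = 0.5600, so δQ = 0.229 × 0.5600 = 0.128.

0.5600 ± 0.128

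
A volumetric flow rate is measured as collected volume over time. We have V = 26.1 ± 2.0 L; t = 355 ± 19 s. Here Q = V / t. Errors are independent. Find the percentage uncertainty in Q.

Each factor contributes (exponent × relative error)² to (δQ/Q)²:
  (1·δV/V)² = (1×0.0766)² = 0.00587;  (-1·δt/t)² = (-1×0.0535)² = 0.00286
δQ/Q = √(0.00874) = 0.0935

9.35%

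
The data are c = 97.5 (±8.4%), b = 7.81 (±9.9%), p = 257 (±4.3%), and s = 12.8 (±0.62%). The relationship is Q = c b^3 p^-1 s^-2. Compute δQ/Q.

Products/powers → add relative errors in quadrature, weighted by exponent:
  (1·δc/c)² = (1×0.0840)² = 0.00706;  (3·δb/b)² = (3×0.0990)² = 0.0882;  (-1·δp/p)² = (-1×0.0430)² = 0.00185;  (-2·δs/s)² = (-2×0.00620)² = 0.000154
δQ/Q = √(0.0973) = 0.312

0.312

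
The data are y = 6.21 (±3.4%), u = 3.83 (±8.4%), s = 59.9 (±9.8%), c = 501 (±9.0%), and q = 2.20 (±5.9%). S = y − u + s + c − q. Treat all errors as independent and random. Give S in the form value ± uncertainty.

S is a linear combination, so absolute uncertainties add in quadrature:
  (δy)² = 0.0446;  (δu)² = 0.104;  (δs)² = 34.5;  (δc)² = 2030;  (δq)² = 0.0168
δS = √(2070) = 45.5
S = 561.

561 ± 45.5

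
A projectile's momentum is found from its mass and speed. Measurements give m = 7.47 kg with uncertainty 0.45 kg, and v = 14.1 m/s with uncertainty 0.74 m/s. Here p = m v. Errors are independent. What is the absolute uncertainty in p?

Each factor contributes (exponent × relative error)² to (δp/p)²:
  (1·δm/m)² = (1×0.0602)² = 0.00363;  (1·δv/v)² = (1×0.0525)² = 0.00275
δp/p = √(0.00638) = 0.0799
p = 105 kg·m/s, so δp = 0.0799 × 105 = 8.42 kg·m/s.

8.42 kg·m/s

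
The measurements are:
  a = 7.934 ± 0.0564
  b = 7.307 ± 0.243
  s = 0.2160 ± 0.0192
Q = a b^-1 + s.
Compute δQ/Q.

0.0320

Let p = a·b^-1 = 1.086. δp/p = √((1·δa/a)² + (-1·δb/b)²) = √(5.05e-05 + 0.00111) = 0.0340, so δp = 0.0369.
Q = p + s: δQ = √(δp² + δs²) = √(0.00136 + 0.000369) = 0.0416
Q = 1.302, so δQ/Q = 0.0416/1.302 = 0.0320.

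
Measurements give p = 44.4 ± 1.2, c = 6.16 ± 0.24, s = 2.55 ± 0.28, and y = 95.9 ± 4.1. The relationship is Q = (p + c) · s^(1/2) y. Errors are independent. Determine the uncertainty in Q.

570

Let u = p + c = 50.6. δu = √(δp² + δc²) = √(1.44 + 0.0576) = 1.22, so δu/u = 0.0242.
Q is then a monomial in u, s, y:
δQ/Q = √((δu/u)² + (½·δs/s)² + (1·δy/y)²) = √(0.000586 + 0.00301 + 0.00183) = 0.0737
Q = 7740, so δQ = 0.0737 × 7740 = 570.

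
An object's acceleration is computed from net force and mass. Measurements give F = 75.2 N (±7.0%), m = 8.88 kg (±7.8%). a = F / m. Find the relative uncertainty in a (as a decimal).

0.105

Each factor contributes (exponent × relative error)² to (δa/a)²:
  (1·δF/F)² = (1×0.0700)² = 0.00490;  (-1·δm/m)² = (-1×0.0780)² = 0.00608
δa/a = √(0.0110) = 0.105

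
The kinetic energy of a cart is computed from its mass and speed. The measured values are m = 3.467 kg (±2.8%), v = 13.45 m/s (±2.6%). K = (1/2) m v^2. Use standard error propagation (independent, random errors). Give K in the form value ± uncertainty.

313.6 ± 18.5 J

Relative error in a monomial: (δK/K)² = Σ (nᵢ · δxᵢ/xᵢ)².
  (1·δm/m)² = (1×0.0280)² = 0.000784;  (2·δv/v)² = (2×0.0260)² = 0.00270
δK/K = √(0.00349) = 0.0591
K = 313.6 J, so δK = 0.0591 × 313.6 = 18.5 J.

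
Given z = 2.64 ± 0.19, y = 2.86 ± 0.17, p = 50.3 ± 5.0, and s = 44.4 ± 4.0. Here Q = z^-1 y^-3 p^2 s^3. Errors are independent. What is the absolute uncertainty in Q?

1.39e+06

Relative error in a monomial: (δQ/Q)² = Σ (nᵢ · δxᵢ/xᵢ)².
  (-1·δz/z)² = (-1×0.0720)² = 0.00518;  (-3·δy/y)² = (-3×0.0594)² = 0.0318;  (2·δp/p)² = (2×0.0994)² = 0.0395;  (3·δs/s)² = (3×0.0901)² = 0.0730
δQ/Q = √(0.150) = 0.387
Q = 3.59e+06, so δQ = 0.387 × 3.59e+06 = 1.39e+06.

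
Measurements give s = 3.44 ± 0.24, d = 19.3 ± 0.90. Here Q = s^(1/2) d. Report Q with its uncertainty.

Relative error in a monomial: (δQ/Q)² = Σ (nᵢ · δxᵢ/xᵢ)².
  (½·δs/s)² = (0.5×0.0698)² = 0.00122;  (1·δd/d)² = (1×0.0466)² = 0.00217
δQ/Q = √(0.00339) = 0.0582
Q = 35.8, so δQ = 0.0582 × 35.8 = 2.08.

35.8 ± 2.08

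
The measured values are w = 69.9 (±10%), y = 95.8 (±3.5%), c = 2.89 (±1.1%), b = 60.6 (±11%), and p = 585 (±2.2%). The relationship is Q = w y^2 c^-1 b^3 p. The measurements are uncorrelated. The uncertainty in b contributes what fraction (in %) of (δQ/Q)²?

(δQ/Q)² = (1·δw/w)² + (2·δy/y)² + (-1·δc/c)² + (3·δb/b)² + (1·δp/p)²
  w term: (1×0.100)² = 0.0100
  y term: (2×0.0350)² = 0.00490
  c term: (-1×0.0110)² = 0.000121
  b term: (3×0.110)² = 0.109
  p term: (1×0.0220)² = 0.000484
Total = 0.124. Share from b = 0.109/0.124 = 0.875.

87.5%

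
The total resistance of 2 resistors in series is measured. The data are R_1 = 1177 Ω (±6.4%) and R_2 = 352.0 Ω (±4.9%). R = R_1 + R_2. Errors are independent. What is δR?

77.3 Ω

For a sum/difference, combine absolute errors in quadrature:
  (δR_1)² = 5670;  (δR_2)² = 297
δR = √(5970) = 77.3 Ω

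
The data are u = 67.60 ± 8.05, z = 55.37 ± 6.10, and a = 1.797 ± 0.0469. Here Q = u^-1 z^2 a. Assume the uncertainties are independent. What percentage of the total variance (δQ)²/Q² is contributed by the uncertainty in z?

76.6%

(δQ/Q)² = (-1·δu/u)² + (2·δz/z)² + (1·δa/a)²
  u term: (-1×0.119)² = 0.0142
  z term: (2×0.110)² = 0.0485
  a term: (1×0.0261)² = 0.000681
Total = 0.0634. Share from z = 0.0485/0.0634 = 0.766.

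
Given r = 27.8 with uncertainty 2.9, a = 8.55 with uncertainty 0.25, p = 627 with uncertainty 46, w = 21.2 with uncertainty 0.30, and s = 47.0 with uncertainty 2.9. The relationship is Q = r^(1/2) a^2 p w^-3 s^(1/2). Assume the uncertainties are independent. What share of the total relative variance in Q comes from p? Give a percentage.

37.7%

(δQ/Q)² = (½·δr/r)² + (2·δa/a)² + (1·δp/p)² + (-3·δw/w)² + (½·δs/s)²
  r term: (0.5×0.104)² = 0.00272
  a term: (2×0.0292)² = 0.00342
  p term: (1×0.0734)² = 0.00538
  w term: (-3×0.0142)² = 0.00180
  s term: (0.5×0.0617)² = 0.000952
Total = 0.0143. Share from p = 0.00538/0.0143 = 0.377.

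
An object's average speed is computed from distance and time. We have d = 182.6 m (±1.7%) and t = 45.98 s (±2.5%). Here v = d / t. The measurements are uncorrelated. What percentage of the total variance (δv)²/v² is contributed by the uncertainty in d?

31.6%

(δv/v)² = (1·δd/d)² + (-1·δt/t)²
  d term: (1×0.0170)² = 0.000289
  t term: (-1×0.0250)² = 0.000625
Total = 0.000914. Share from d = 0.000289/0.000914 = 0.316.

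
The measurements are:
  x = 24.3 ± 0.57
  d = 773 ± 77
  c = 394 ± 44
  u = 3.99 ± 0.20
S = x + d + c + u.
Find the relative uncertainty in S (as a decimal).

0.0742

Sums and differences: (δS)² = Σ (cᵢ δxᵢ)².
  (δx)² = 0.325;  (δd)² = 5930;  (δc)² = 1940;  (δu)² = 0.0400
δS = √(7870) = 88.7
S = 1200, so δS/S = 88.7/1200 = 0.0742.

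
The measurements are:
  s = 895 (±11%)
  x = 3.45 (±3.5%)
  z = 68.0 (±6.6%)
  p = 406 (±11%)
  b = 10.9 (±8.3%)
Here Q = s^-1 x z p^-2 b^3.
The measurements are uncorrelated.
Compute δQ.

Relative error in a monomial: (δQ/Q)² = Σ (nᵢ · δxᵢ/xᵢ)².
  (-1·δs/s)² = (-1×0.110)² = 0.0121;  (1·δx/x)² = (1×0.0350)² = 0.00123;  (1·δz/z)² = (1×0.0660)² = 0.00436;  (-2·δp/p)² = (-2×0.110)² = 0.0484;  (3·δb/b)² = (3×0.0830)² = 0.0620
δQ/Q = √(0.128) = 0.358
Q = 0.00206, so δQ = 0.358 × 0.00206 = 0.000737.

0.000737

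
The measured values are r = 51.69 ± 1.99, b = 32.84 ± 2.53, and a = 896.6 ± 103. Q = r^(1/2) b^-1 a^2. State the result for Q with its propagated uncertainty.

Since Q is a product/quotient, work with relative uncertainties:
  (½·δr/r)² = (0.5×0.0385)² = 0.000371;  (-1·δb/b)² = (-1×0.0770)² = 0.00594;  (2·δa/a)² = (2×0.115)² = 0.0528
δQ/Q = √(0.0591) = 0.243
Q = 176000, so δQ = 0.243 × 176000 = 42800.

176000 ± 42800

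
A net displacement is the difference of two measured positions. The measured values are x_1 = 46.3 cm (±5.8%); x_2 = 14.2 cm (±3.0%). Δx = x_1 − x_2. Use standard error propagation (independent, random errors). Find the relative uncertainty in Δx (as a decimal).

Each term contributes (cᵢ δxᵢ)² to (δΔx)²:
  (δx_1)² = 7.21;  (δx_2)² = 0.181
δΔx = √(7.39) = 2.72 cm
Δx = 32.1 cm, so δΔx/Δx = 2.72/32.1 = 0.0847.

0.0847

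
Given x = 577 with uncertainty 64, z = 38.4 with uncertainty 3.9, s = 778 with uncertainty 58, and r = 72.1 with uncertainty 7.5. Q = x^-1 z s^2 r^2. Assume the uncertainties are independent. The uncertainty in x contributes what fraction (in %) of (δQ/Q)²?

(δQ/Q)² = (-1·δx/x)² + (1·δz/z)² + (2·δs/s)² + (2·δr/r)²
  x term: (-1×0.111)² = 0.0123
  z term: (1×0.102)² = 0.0103
  s term: (2×0.0746)² = 0.0222
  r term: (2×0.104)² = 0.0433
Total = 0.0881. Share from x = 0.0123/0.0881 = 0.140.

14.0%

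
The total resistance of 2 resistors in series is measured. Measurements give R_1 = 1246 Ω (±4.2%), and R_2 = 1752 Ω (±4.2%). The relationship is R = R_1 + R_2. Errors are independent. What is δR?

For a sum/difference, combine absolute errors in quadrature:
  (δR_1)² = 2740;  (δR_2)² = 5410
δR = √(8150) = 90.3 Ω

90.3 Ω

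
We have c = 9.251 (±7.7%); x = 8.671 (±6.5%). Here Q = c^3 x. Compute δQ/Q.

Each factor contributes (exponent × relative error)² to (δQ/Q)²:
  (3·δc/c)² = (3×0.0770)² = 0.0534;  (1·δx/x)² = (1×0.0650)² = 0.00423
δQ/Q = √(0.0576) = 0.240

0.240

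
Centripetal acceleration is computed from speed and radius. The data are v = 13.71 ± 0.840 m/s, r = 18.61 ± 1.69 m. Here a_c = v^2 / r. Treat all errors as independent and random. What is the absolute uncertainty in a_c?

Relative error in a monomial: (δa_c/a_c)² = Σ (nᵢ · δxᵢ/xᵢ)².
  (2·δv/v)² = (2×0.0613)² = 0.0150;  (-1·δr/r)² = (-1×0.0908)² = 0.00825
δa_c/a_c = √(0.0233) = 0.153
a_c = 10.10 m/s^2, so δa_c = 0.153 × 10.10 = 1.54 m/s^2.

1.54 m/s^2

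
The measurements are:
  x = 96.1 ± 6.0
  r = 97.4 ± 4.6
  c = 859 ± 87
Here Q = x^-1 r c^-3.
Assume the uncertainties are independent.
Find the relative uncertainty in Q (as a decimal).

0.314

Products/powers → add relative errors in quadrature, weighted by exponent:
  (-1·δx/x)² = (-1×0.0624)² = 0.00390;  (1·δr/r)² = (1×0.0472)² = 0.00223;  (-3·δc/c)² = (-3×0.101)² = 0.0923
δQ/Q = √(0.0984) = 0.314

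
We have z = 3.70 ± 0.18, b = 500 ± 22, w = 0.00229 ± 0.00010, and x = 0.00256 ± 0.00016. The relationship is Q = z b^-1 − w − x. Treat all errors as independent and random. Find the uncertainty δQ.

Let p = z·b^-1 = 0.00740. δp/p = √((1·δz/z)² + (-1·δb/b)²) = √(0.00237 + 0.00194) = 0.0656, so δp = 0.000485.
Q = p − w − x: δQ = √(δp² + δw² + δx²) = √(2.36e-07 + 1e-08 + 2.56e-08) = 0.000521

0.000521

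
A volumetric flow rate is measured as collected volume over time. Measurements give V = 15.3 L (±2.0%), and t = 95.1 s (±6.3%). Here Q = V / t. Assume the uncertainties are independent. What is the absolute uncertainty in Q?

0.0106 L/s

Since Q is a product/quotient, work with relative uncertainties:
  (1·δV/V)² = (1×0.0200)² = 0.000400;  (-1·δt/t)² = (-1×0.0630)² = 0.00397
δQ/Q = √(0.00437) = 0.0661
Q = 0.161 L/s, so δQ = 0.0661 × 0.161 = 0.0106 L/s.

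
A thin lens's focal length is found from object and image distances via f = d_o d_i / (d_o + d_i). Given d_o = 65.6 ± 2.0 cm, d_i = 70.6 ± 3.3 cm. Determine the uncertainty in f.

0.935 cm

∂f/∂d_o = (d_i/(d_o+d_i))² = 0.269;  ∂f/∂d_i = (d_o/(d_o+d_i))² = 0.232
δf = √((∂f/∂d_o · δd_o)² + (∂f/∂d_i · δd_i)²) = √(0.289 + 0.586) = 0.935 cm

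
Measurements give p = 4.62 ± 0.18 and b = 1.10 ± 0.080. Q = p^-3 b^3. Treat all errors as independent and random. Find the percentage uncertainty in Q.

24.8%

Each factor contributes (exponent × relative error)² to (δQ/Q)²:
  (-3·δp/p)² = (-3×0.0390)² = 0.0137;  (3·δb/b)² = (3×0.0727)² = 0.0476
δQ/Q = √(0.0613) = 0.248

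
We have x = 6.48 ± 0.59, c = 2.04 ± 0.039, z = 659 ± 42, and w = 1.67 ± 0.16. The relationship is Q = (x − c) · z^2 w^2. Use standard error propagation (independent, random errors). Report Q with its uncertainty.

(5.38 ± 1.43) × 10^6

Let u = x − c = 4.44. δu = √(δx² + δc²) = √(0.348 + 0.00152) = 0.591, so δu/u = 0.133.
Q is then a monomial in u, z, w:
δQ/Q = √((δu/u)² + (2·δz/z)² + (2·δw/w)²) = √(0.0177 + 0.0162 + 0.0367) = 0.266
Q = 5.38e+06, so δQ = 0.266 × 5.38e+06 = 1.43e+06.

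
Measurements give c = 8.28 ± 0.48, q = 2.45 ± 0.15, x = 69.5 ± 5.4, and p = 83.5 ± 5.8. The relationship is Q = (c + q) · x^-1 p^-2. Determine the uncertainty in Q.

Let u = c + q = 10.7. δu = √(δc² + δq²) = √(0.230 + 0.0225) = 0.503, so δu/u = 0.0469.
Q is then a monomial in u, x, p:
δQ/Q = √((δu/u)² + (-1·δx/x)² + (-2·δp/p)²) = √(0.00220 + 0.00604 + 0.0193) = 0.166
Q = 2.21e-05, so δQ = 0.166 × 2.21e-05 = 3.67e-06.

3.67e-06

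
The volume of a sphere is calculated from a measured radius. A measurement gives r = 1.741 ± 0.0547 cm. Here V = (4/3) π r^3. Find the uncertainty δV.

2.08 cm^3

V ∝ r^3, so δV/V = |3| · δr/r = 3 × 0.0314 = 0.0943.
V = 22.10 cm^3, so δV = 0.0943 × 22.10 = 2.08 cm^3.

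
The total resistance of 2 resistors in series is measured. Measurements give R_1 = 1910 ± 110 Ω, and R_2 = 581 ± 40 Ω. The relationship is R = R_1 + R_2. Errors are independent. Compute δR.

Each term contributes (cᵢ δxᵢ)² to (δR)²:
  (δR_1)² = 12100;  (δR_2)² = 1600
δR = √(13700) = 117 Ω

117 Ω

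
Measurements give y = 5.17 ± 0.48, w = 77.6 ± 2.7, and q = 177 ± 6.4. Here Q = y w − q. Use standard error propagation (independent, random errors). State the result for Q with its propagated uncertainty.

Let p = y·w = 401. δp/p = √((1·δy/y)² + (1·δw/w)²) = √(0.00862 + 0.00121) = 0.0991, so δp = 39.8.
Q = p − q: δQ = √(δp² + δq²) = √(1580 + 41.0) = 40.3
Q = 224.

224 ± 40.3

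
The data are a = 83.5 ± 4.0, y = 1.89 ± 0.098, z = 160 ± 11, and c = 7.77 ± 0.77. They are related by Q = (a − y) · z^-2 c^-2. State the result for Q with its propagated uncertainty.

(5.28 ± 1.30) × 10^-5

Let u = a − y = 81.6. δu = √(δa² + δy²) = √(16.0 + 0.00960) = 4.00, so δu/u = 0.0490.
Q is then a monomial in u, z, c:
δQ/Q = √((δu/u)² + (-2·δz/z)² + (-2·δc/c)²) = √(0.00240 + 0.0189 + 0.0393) = 0.246
Q = 5.28e-05, so δQ = 0.246 × 5.28e-05 = 1.3e-05.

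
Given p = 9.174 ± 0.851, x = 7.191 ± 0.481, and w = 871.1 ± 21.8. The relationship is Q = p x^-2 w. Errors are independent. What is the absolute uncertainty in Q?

For a monomial Q ∝ p, x^-2, w, fractional errors add in quadrature:
  (1·δp/p)² = (1×0.0928)² = 0.00860;  (-2·δx/x)² = (-2×0.0669)² = 0.0179;  (1·δw/w)² = (1×0.0250)² = 0.000626
δQ/Q = √(0.0271) = 0.165
Q = 154.5, so δQ = 0.165 × 154.5 = 25.5.

25.5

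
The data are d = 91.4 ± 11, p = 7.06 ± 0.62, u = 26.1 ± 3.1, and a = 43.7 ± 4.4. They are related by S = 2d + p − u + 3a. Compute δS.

25.9

For a sum/difference, combine absolute errors in quadrature:
  (2·δd)² = 484;  (δp)² = 0.384;  (δu)² = 9.61;  (3·δa)² = 174
δS = √(668) = 25.9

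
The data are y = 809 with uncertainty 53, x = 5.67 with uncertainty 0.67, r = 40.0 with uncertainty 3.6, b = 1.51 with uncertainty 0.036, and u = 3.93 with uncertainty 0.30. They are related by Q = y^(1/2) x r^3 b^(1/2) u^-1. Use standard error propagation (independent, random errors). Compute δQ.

Since Q is a product/quotient, work with relative uncertainties:
  (½·δy/y)² = (0.5×0.0655)² = 0.00107;  (1·δx/x)² = (1×0.118)² = 0.0140;  (3·δr/r)² = (3×0.0900)² = 0.0729;  (½·δb/b)² = (0.5×0.0238)² = 0.000142;  (-1·δu/u)² = (-1×0.0763)² = 0.00583
δQ/Q = √(0.0939) = 0.306
Q = 3.23e+06, so δQ = 0.306 × 3.23e+06 = 9.89e+05.

9.89e+05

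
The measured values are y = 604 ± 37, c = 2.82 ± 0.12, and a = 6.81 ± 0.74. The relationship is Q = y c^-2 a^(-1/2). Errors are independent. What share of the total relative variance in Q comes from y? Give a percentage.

(δQ/Q)² = (1·δy/y)² + (-2·δc/c)² + (−½·δa/a)²
  y term: (1×0.0613)² = 0.00375
  c term: (-2×0.0426)² = 0.00724
  a term: (-0.5×0.109)² = 0.00295
Total = 0.0139. Share from y = 0.00375/0.0139 = 0.269.

26.9%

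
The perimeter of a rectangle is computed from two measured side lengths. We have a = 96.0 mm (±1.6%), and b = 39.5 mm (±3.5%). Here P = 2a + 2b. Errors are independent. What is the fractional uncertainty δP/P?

Each term contributes (cᵢ δxᵢ)² to (δP)²:
  (2·δa)² = 9.44;  (2·δb)² = 7.65
δP = √(17.1) = 4.13 mm
P = 271 mm, so δP/P = 4.13/271 = 0.0153.

0.0153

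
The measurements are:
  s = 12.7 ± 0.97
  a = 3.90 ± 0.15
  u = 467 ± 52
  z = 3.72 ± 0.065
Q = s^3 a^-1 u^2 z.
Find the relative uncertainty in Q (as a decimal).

Each factor contributes (exponent × relative error)² to (δQ/Q)²:
  (3·δs/s)² = (3×0.0764)² = 0.0525;  (-1·δa/a)² = (-1×0.0385)² = 0.00148;  (2·δu/u)² = (2×0.111)² = 0.0496;  (1·δz/z)² = (1×0.0175)² = 0.000305
δQ/Q = √(0.104) = 0.322

0.322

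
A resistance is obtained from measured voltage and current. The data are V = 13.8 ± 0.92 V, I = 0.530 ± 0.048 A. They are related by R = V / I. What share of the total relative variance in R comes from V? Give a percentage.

35.1%

(δR/R)² = (1·δV/V)² + (-1·δI/I)²
  V term: (1×0.0667)² = 0.00444
  I term: (-1×0.0906)² = 0.00820
Total = 0.0126. Share from V = 0.00444/0.0126 = 0.351.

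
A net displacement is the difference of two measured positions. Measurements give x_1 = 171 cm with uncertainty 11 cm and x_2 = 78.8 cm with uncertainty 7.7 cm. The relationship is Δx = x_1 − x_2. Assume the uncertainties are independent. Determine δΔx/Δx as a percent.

Sums and differences: (δΔx)² = Σ (cᵢ δxᵢ)².
  (δx_1)² = 121;  (δx_2)² = 59.3
δΔx = √(180) = 13.4 cm
Δx = 92.2 cm, so δΔx/Δx = 13.4/92.2 = 0.146.

14.6%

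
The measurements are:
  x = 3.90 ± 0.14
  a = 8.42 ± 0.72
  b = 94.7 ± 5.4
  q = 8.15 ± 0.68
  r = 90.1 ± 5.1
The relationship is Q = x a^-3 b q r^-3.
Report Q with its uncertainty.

For a monomial Q ∝ x, a^-3, b, q, r^-3, fractional errors add in quadrature:
  (1·δx/x)² = (1×0.0359)² = 0.00129;  (-3·δa/a)² = (-3×0.0855)² = 0.0658;  (1·δb/b)² = (1×0.0570)² = 0.00325;  (1·δq/q)² = (1×0.0834)² = 0.00696;  (-3·δr/r)² = (-3×0.0566)² = 0.0288
δQ/Q = √(0.106) = 0.326
Q = 6.89e-06, so δQ = 0.326 × 6.89e-06 = 2.25e-06.

(6.89 ± 2.25) × 10^-6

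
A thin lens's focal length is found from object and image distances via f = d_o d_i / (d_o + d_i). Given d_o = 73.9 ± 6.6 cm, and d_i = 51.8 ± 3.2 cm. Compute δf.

∂f/∂d_o = (d_i/(d_o+d_i))² = 0.170;  ∂f/∂d_i = (d_o/(d_o+d_i))² = 0.346
δf = √((∂f/∂d_o · δd_o)² + (∂f/∂d_i · δd_i)²) = √(1.26 + 1.22) = 1.57 cm

1.57 cm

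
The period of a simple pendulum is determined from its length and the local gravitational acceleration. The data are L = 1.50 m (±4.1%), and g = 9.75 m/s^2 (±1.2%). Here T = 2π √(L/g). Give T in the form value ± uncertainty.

2.46 ± 0.0526 s

Each factor contributes (exponent × relative error)² to (δT/T)²:
  (½·δL/L)² = (0.5×0.0410)² = 0.000420;  (−½·δg/g)² = (-0.5×0.0120)² = 3.6e-05
δT/T = √(0.000456) = 0.0214
T = 2.46 s, so δT = 0.0214 × 2.46 = 0.0526 s.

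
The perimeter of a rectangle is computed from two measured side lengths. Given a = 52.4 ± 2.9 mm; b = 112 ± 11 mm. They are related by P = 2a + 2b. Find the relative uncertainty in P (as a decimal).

0.0692

Each term contributes (cᵢ δxᵢ)² to (δP)²:
  (2·δa)² = 33.6;  (2·δb)² = 484
δP = √(518) = 22.8 mm
P = 329 mm, so δP/P = 22.8/329 = 0.0692.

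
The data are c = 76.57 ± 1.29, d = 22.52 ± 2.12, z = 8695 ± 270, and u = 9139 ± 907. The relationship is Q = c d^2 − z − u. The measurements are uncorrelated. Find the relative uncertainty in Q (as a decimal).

Let p = c·d^2 = 38830. δp/p = √((1·δc/c)² + (2·δd/d)²) = √(0.000284 + 0.0354) = 0.189, so δp = 7340.
Q = p − z − u: δQ = √(δp² + δz² + δu²) = √(5.39e+07 + 72900 + 8.23e+05) = 7400
Q = 21000, so δQ/Q = 7400/21000 = 0.352.

0.352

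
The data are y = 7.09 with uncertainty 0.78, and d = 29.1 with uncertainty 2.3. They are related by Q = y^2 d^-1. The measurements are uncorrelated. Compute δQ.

0.404

For a monomial Q ∝ y^2, d^-1, fractional errors add in quadrature:
  (2·δy/y)² = (2×0.110)² = 0.0484;  (-1·δd/d)² = (-1×0.0790)² = 0.00625
δQ/Q = √(0.0547) = 0.234
Q = 1.73, so δQ = 0.234 × 1.73 = 0.404.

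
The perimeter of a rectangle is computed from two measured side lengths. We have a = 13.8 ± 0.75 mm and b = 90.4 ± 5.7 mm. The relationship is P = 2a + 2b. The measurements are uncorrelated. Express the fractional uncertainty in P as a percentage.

5.52%

P is a linear combination, so absolute uncertainties add in quadrature:
  (2·δa)² = 2.25;  (2·δb)² = 130
δP = √(132) = 11.5 mm
P = 208 mm, so δP/P = 11.5/208 = 0.0552.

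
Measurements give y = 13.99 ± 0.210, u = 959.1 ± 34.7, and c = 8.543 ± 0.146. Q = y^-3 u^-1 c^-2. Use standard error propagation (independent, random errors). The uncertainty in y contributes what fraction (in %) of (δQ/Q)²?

(δQ/Q)² = (-3·δy/y)² + (-1·δu/u)² + (-2·δc/c)²
  y term: (-3×0.0150)² = 0.00203
  u term: (-1×0.0362)² = 0.00131
  c term: (-2×0.0171)² = 0.00117
Total = 0.00451. Share from y = 0.00203/0.00451 = 0.450.

45.0%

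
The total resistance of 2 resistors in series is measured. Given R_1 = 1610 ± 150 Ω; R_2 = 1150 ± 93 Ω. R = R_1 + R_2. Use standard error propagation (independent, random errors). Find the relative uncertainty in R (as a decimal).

R is a linear combination, so absolute uncertainties add in quadrature:
  (δR_1)² = 22500;  (δR_2)² = 8650
δR = √(31100) = 176 Ω
R = 2760 Ω, so δR/R = 176/2760 = 0.0639.

0.0639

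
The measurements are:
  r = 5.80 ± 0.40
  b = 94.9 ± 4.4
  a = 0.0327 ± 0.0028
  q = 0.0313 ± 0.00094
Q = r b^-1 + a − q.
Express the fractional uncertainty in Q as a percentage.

Let p = r·b^-1 = 0.0611. δp/p = √((1·δr/r)² + (-1·δb/b)²) = √(0.00476 + 0.00215) = 0.0831, so δp = 0.00508.
Q = p + a − q: δQ = √(δp² + δa² + δq²) = √(2.58e-05 + 7.84e-06 + 8.84e-07) = 0.00588
Q = 0.0625, so δQ/Q = 0.00588/0.0625 = 0.0940.

9.40%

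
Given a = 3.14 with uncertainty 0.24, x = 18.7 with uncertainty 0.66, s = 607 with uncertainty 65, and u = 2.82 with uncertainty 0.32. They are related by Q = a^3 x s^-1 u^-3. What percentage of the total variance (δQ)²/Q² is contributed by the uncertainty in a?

(δQ/Q)² = (3·δa/a)² + (1·δx/x)² + (-1·δs/s)² + (-3·δu/u)²
  a term: (3×0.0764)² = 0.0526
  x term: (1×0.0353)² = 0.00125
  s term: (-1×0.107)² = 0.0115
  u term: (-3×0.113)² = 0.116
Total = 0.181. Share from a = 0.0526/0.181 = 0.290.

29.0%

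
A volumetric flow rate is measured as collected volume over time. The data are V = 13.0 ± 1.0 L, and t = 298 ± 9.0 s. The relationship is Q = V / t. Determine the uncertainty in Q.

0.00361 L/s

Each factor contributes (exponent × relative error)² to (δQ/Q)²:
  (1·δV/V)² = (1×0.0769)² = 0.00592;  (-1·δt/t)² = (-1×0.0302)² = 0.000912
δQ/Q = √(0.00683) = 0.0826
Q = 0.0436 L/s, so δQ = 0.0826 × 0.0436 = 0.00361 L/s.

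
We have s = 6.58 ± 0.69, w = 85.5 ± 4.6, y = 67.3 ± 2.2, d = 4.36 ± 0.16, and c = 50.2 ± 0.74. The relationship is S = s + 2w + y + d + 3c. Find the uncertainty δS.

For a sum/difference, combine absolute errors in quadrature:
  (δs)² = 0.476;  (2·δw)² = 84.6;  (δy)² = 4.84;  (δd)² = 0.0256;  (3·δc)² = 4.93
δS = √(94.9) = 9.74

9.74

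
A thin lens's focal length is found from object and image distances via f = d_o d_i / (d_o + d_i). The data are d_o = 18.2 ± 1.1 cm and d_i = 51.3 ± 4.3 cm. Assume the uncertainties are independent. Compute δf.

0.668 cm

∂f/∂d_o = (d_i/(d_o+d_i))² = 0.545;  ∂f/∂d_i = (d_o/(d_o+d_i))² = 0.0686
δf = √((∂f/∂d_o · δd_o)² + (∂f/∂d_i · δd_i)²) = √(0.359 + 0.0870) = 0.668 cm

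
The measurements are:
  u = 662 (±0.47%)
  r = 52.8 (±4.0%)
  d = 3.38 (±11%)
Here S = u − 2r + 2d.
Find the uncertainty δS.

Each term contributes (cᵢ δxᵢ)² to (δS)²:
  (δu)² = 9.68;  (2·δr)² = 17.8;  (2·δd)² = 0.553
δS = √(28.1) = 5.30

5.30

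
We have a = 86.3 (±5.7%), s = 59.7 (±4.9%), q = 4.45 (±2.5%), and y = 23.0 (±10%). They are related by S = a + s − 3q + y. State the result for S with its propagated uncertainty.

Each term contributes (cᵢ δxᵢ)² to (δS)²:
  (δa)² = 24.2;  (δs)² = 8.56;  (3·δq)² = 0.111;  (δy)² = 5.29
δS = √(38.2) = 6.18
S = 156.

156 ± 6.18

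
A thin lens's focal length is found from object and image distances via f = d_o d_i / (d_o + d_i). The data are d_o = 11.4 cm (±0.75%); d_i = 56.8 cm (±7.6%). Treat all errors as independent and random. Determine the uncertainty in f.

∂f/∂d_o = (d_i/(d_o+d_i))² = 0.694;  ∂f/∂d_i = (d_o/(d_o+d_i))² = 0.0279
δf = √((∂f/∂d_o · δd_o)² + (∂f/∂d_i · δd_i)²) = √(0.00352 + 0.0145) = 0.134 cm

0.134 cm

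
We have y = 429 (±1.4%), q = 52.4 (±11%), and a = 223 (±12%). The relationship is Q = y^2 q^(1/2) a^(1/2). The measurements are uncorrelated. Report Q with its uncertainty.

Products/powers → add relative errors in quadrature, weighted by exponent:
  (2·δy/y)² = (2×0.0140)² = 0.000784;  (½·δq/q)² = (0.5×0.110)² = 0.00302;  (½·δa/a)² = (0.5×0.120)² = 0.00360
δQ/Q = √(0.00741) = 0.0861
Q = 1.99e+07, so δQ = 0.0861 × 1.99e+07 = 1.71e+06.

(1.99 ± 0.171) × 10^7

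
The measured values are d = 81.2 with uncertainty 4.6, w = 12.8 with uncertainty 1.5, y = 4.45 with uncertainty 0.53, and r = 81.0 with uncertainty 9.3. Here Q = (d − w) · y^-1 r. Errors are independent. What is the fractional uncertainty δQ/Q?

Let u = d − w = 68.4. δu = √(δd² + δw²) = √(21.2 + 2.25) = 4.84, so δu/u = 0.0707.
Q is then a monomial in u, y, r:
δQ/Q = √((δu/u)² + (-1·δy/y)² + (1·δr/r)²) = √(0.00500 + 0.0142 + 0.0132) = 0.180

0.180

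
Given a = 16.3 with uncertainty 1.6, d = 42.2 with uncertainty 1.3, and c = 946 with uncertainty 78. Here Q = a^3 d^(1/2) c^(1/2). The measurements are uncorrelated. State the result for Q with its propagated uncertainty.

Since Q is a product/quotient, work with relative uncertainties:
  (3·δa/a)² = (3×0.0982)² = 0.0867;  (½·δd/d)² = (0.5×0.0308)² = 0.000237;  (½·δc/c)² = (0.5×0.0825)² = 0.00170
δQ/Q = √(0.0887) = 0.298
Q = 8.65e+05, so δQ = 0.298 × 8.65e+05 = 2.58e+05.

(8.65 ± 2.58) × 10^5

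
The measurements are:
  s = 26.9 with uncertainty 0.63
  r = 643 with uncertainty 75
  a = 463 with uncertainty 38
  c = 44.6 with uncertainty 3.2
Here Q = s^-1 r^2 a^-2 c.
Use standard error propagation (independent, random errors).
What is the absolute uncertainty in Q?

For a monomial Q ∝ s^-1, r^2, a^-2, c, fractional errors add in quadrature:
  (-1·δs/s)² = (-1×0.0234)² = 0.000548;  (2·δr/r)² = (2×0.117)² = 0.0544;  (-2·δa/a)² = (-2×0.0821)² = 0.0269;  (1·δc/c)² = (1×0.0717)² = 0.00515
δQ/Q = √(0.0871) = 0.295
Q = 3.20, so δQ = 0.295 × 3.20 = 0.944.

0.944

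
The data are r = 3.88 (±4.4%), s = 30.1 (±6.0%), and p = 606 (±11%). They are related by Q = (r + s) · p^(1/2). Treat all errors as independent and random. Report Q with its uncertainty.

Let u = r + s = 34.0. δu = √(δr² + δs²) = √(0.0291 + 3.26) = 1.81, so δu/u = 0.0534.
Q is then a monomial in u, p:
δQ/Q = √((δu/u)² + (½·δp/p)²) = √(0.00285 + 0.00302) = 0.0766
Q = 836, so δQ = 0.0766 × 836 = 64.1.

836 ± 64.1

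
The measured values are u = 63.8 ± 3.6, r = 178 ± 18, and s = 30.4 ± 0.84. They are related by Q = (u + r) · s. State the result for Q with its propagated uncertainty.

Let w = u + r = 242. δw = √(δu² + δr²) = √(13.0 + 324) = 18.4, so δw/w = 0.0759.
Q is then a monomial in w, s:
δQ/Q = √((δw/w)² + (1·δs/s)²) = √(0.00576 + 0.000764) = 0.0808
Q = 7350, so δQ = 0.0808 × 7350 = 594.

7350 ± 594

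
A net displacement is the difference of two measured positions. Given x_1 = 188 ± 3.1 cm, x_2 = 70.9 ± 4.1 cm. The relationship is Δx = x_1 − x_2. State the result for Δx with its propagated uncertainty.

117 ± 5.14 cm

For a sum/difference, combine absolute errors in quadrature:
  (δx_1)² = 9.61;  (δx_2)² = 16.8
δΔx = √(26.4) = 5.14 cm
Δx = 117 cm.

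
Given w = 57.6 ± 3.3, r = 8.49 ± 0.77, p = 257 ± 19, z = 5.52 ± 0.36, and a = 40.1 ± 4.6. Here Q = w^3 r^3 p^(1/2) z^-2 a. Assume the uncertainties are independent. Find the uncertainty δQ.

Products/powers → add relative errors in quadrature, weighted by exponent:
  (3·δw/w)² = (3×0.0573)² = 0.0295;  (3·δr/r)² = (3×0.0907)² = 0.0740;  (½·δp/p)² = (0.5×0.0739)² = 0.00137;  (-2·δz/z)² = (-2×0.0652)² = 0.0170;  (1·δa/a)² = (1×0.115)² = 0.0132
δQ/Q = √(0.135) = 0.368
Q = 2.47e+09, so δQ = 0.368 × 2.47e+09 = 9.07e+08.

9.07e+08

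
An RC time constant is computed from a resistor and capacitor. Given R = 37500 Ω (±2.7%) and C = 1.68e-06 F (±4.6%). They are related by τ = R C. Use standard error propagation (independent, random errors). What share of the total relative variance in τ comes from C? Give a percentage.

74.4%

(δτ/τ)² = (1·δR/R)² + (1·δC/C)²
  R term: (1×0.0270)² = 0.000729
  C term: (1×0.0460)² = 0.00212
Total = 0.00284. Share from C = 0.00212/0.00284 = 0.744.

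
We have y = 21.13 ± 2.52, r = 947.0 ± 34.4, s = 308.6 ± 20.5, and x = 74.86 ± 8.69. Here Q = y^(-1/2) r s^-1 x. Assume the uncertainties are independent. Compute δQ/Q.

Since Q is a product/quotient, work with relative uncertainties:
  (−½·δy/y)² = (-0.5×0.119)² = 0.00356;  (1·δr/r)² = (1×0.0363)² = 0.00132;  (-1·δs/s)² = (-1×0.0664)² = 0.00441;  (1·δx/x)² = (1×0.116)² = 0.0135
δQ/Q = √(0.0228) = 0.151

0.151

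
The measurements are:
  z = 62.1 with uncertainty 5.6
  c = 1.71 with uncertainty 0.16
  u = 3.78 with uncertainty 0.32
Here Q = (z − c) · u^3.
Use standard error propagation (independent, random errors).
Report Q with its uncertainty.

Let w = z − c = 60.4. δw = √(δz² + δc²) = √(31.4 + 0.0256) = 5.60, so δw/w = 0.0928.
Q is then a monomial in w, u:
δQ/Q = √((δw/w)² + (3·δu/u)²) = √(0.00861 + 0.0645) = 0.270
Q = 3260, so δQ = 0.270 × 3260 = 882.

3260 ± 882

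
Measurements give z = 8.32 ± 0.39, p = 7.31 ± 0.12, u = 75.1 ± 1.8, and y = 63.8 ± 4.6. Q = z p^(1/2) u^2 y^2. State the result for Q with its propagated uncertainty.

Each factor contributes (exponent × relative error)² to (δQ/Q)²:
  (1·δz/z)² = (1×0.0469)² = 0.00220;  (½·δp/p)² = (0.5×0.0164)² = 6.74e-05;  (2·δu/u)² = (2×0.0240)² = 0.00230;  (2·δy/y)² = (2×0.0721)² = 0.0208
δQ/Q = √(0.0254) = 0.159
Q = 5.16e+08, so δQ = 0.159 × 5.16e+08 = 8.22e+07.

(5.16 ± 0.822) × 10^8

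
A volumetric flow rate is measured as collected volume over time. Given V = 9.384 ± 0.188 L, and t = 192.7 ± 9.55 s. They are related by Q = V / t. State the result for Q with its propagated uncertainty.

0.04870 ± 0.00260 L/s

Each factor contributes (exponent × relative error)² to (δQ/Q)²:
  (1·δV/V)² = (1×0.0200)² = 0.000401;  (-1·δt/t)² = (-1×0.0496)² = 0.00246
δQ/Q = √(0.00286) = 0.0535
Q = 0.04870 L/s, so δQ = 0.0535 × 0.04870 = 0.00260 L/s.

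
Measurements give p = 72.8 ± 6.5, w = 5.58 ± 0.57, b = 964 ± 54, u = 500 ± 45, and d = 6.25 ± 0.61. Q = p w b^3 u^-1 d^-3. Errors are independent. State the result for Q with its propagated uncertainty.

(2.98 ± 1.12) × 10^6

Q is a product of powers, so relative uncertainties combine in quadrature:
  (1·δp/p)² = (1×0.0893)² = 0.00797;  (1·δw/w)² = (1×0.102)² = 0.0104;  (3·δb/b)² = (3×0.0560)² = 0.0282;  (-1·δu/u)² = (-1×0.0900)² = 0.00810;  (-3·δd/d)² = (-3×0.0976)² = 0.0857
δQ/Q = √(0.140) = 0.375
Q = 2.98e+06, so δQ = 0.375 × 2.98e+06 = 1.12e+06.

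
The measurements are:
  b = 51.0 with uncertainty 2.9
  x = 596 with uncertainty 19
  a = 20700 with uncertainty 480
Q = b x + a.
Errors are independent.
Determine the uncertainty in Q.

2040

Let p = b·x = 30400. δp/p = √((1·δb/b)² + (1·δx/x)²) = √(0.00323 + 0.00102) = 0.0652, so δp = 1980.
Q = p + a: δQ = √(δp² + δa²) = √(3.93e+06 + 2.3e+05) = 2040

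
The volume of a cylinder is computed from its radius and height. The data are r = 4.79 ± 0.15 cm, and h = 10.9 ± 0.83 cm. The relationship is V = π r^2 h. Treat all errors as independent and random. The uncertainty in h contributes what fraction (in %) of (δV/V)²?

59.6%

(δV/V)² = (2·δr/r)² + (1·δh/h)²
  r term: (2×0.0313)² = 0.00392
  h term: (1×0.0761)² = 0.00580
Total = 0.00972. Share from h = 0.00580/0.00972 = 0.596.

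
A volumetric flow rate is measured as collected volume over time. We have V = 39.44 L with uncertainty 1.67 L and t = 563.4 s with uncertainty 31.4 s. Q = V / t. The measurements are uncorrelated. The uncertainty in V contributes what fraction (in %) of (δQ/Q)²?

36.6%

(δQ/Q)² = (1·δV/V)² + (-1·δt/t)²
  V term: (1×0.0423)² = 0.00179
  t term: (-1×0.0557)² = 0.00311
Total = 0.00490. Share from V = 0.00179/0.00490 = 0.366.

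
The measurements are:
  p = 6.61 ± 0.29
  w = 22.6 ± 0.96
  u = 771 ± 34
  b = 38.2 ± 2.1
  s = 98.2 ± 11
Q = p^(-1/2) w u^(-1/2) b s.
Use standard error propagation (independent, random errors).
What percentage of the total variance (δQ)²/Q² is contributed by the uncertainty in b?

16.5%

(δQ/Q)² = (−½·δp/p)² + (1·δw/w)² + (−½·δu/u)² + (1·δb/b)² + (1·δs/s)²
  p term: (-0.5×0.0439)² = 0.000481
  w term: (1×0.0425)² = 0.00180
  u term: (-0.5×0.0441)² = 0.000486
  b term: (1×0.0550)² = 0.00302
  s term: (1×0.112)² = 0.0125
Total = 0.0183. Share from b = 0.00302/0.0183 = 0.165.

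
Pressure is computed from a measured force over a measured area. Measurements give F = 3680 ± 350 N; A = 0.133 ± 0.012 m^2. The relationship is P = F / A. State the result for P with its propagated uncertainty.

Each factor contributes (exponent × relative error)² to (δP/P)²:
  (1·δF/F)² = (1×0.0951)² = 0.00905;  (-1·δA/A)² = (-1×0.0902)² = 0.00814
δP/P = √(0.0172) = 0.131
P = 27700 Pa, so δP = 0.131 × 27700 = 3630 Pa.

27700 ± 3630 Pa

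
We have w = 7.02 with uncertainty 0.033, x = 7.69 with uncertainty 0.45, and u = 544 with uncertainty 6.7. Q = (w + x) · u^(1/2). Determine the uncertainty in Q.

Let h = w + x = 14.7. δh = √(δw² + δx²) = √(0.00109 + 0.203) = 0.451, so δh/h = 0.0307.
Q is then a monomial in h, u:
δQ/Q = √((δh/h)² + (½·δu/u)²) = √(0.000941 + 3.79e-05) = 0.0313
Q = 343, so δQ = 0.0313 × 343 = 10.7.

10.7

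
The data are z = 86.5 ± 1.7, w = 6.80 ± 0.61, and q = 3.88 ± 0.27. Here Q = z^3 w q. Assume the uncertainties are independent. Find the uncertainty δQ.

Since Q is a product/quotient, work with relative uncertainties:
  (3·δz/z)² = (3×0.0197)² = 0.00348;  (1·δw/w)² = (1×0.0897)² = 0.00805;  (1·δq/q)² = (1×0.0696)² = 0.00484
δQ/Q = √(0.0164) = 0.128
Q = 1.71e+07, so δQ = 0.128 × 1.71e+07 = 2.18e+06.

2.18e+06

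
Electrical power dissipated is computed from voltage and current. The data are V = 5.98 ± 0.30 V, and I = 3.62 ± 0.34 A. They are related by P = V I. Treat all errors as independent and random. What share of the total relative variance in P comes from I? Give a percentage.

77.8%

(δP/P)² = (1·δV/V)² + (1·δI/I)²
  V term: (1×0.0502)² = 0.00252
  I term: (1×0.0939)² = 0.00882
Total = 0.0113. Share from I = 0.00882/0.0113 = 0.778.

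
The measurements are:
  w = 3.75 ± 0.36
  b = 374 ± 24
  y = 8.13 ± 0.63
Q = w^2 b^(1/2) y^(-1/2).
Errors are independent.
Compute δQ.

18.9

Products/powers → add relative errors in quadrature, weighted by exponent:
  (2·δw/w)² = (2×0.0960)² = 0.0369;  (½·δb/b)² = (0.5×0.0642)² = 0.00103;  (−½·δy/y)² = (-0.5×0.0775)² = 0.00150
δQ/Q = √(0.0394) = 0.198
Q = 95.4, so δQ = 0.198 × 95.4 = 18.9.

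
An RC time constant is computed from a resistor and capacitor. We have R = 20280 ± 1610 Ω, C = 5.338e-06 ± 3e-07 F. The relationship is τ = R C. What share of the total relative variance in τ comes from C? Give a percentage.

33.4%

(δτ/τ)² = (1·δR/R)² + (1·δC/C)²
  R term: (1×0.0794)² = 0.00630
  C term: (1×0.0562)² = 0.00316
Total = 0.00946. Share from C = 0.00316/0.00946 = 0.334.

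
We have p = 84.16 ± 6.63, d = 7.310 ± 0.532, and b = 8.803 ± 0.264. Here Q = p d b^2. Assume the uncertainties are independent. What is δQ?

5860

For a monomial Q ∝ p, d, b^2, fractional errors add in quadrature:
  (1·δp/p)² = (1×0.0788)² = 0.00621;  (1·δd/d)² = (1×0.0728)² = 0.00530;  (2·δb/b)² = (2×0.0300)² = 0.00360
δQ/Q = √(0.0151) = 0.123
Q = 47670, so δQ = 0.123 × 47670 = 5860.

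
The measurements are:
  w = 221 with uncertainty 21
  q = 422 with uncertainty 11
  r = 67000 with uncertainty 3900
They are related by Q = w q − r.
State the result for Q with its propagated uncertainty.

Let p = w·q = 93300. δp/p = √((1·δw/w)² + (1·δq/q)²) = √(0.00903 + 0.000679) = 0.0985, so δp = 9190.
Q = p − r: δQ = √(δp² + δr²) = √(8.44e+07 + 1.52e+07) = 9980
Q = 26300.

26300 ± 9980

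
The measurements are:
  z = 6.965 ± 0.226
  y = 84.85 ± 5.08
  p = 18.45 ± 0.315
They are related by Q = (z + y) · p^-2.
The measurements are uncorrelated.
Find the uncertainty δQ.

0.0175

Let u = z + y = 91.81. δu = √(δz² + δy²) = √(0.0511 + 25.8) = 5.09, so δu/u = 0.0554.
Q is then a monomial in u, p:
δQ/Q = √((δu/u)² + (-2·δp/p)²) = √(0.00307 + 0.00117) = 0.0651
Q = 0.2697, so δQ = 0.0651 × 0.2697 = 0.0175.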